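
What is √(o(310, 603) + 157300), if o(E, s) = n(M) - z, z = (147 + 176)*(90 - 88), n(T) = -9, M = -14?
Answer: 177*√5 ≈ 395.78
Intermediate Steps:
z = 646 (z = 323*2 = 646)
o(E, s) = -655 (o(E, s) = -9 - 1*646 = -9 - 646 = -655)
√(o(310, 603) + 157300) = √(-655 + 157300) = √156645 = 177*√5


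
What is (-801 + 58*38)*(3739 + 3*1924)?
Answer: 13343933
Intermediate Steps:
(-801 + 58*38)*(3739 + 3*1924) = (-801 + 2204)*(3739 + 5772) = 1403*9511 = 13343933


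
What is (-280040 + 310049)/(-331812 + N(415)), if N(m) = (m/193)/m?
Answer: -5791737/64039715 ≈ -0.090440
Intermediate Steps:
N(m) = 1/193 (N(m) = (m*(1/193))/m = (m/193)/m = 1/193)
(-280040 + 310049)/(-331812 + N(415)) = (-280040 + 310049)/(-331812 + 1/193) = 30009/(-64039715/193) = 30009*(-193/64039715) = -5791737/64039715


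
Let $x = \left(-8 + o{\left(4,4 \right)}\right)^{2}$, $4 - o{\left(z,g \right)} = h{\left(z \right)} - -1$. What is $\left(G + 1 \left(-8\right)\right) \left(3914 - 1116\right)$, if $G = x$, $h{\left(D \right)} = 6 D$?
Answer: $2330734$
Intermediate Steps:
$o{\left(z,g \right)} = 3 - 6 z$ ($o{\left(z,g \right)} = 4 - \left(6 z - -1\right) = 4 - \left(6 z + 1\right) = 4 - \left(1 + 6 z\right) = 3 - 6 z$)
$x = 841$ ($x = \left(-8 + \left(3 - 24\right)\right)^{2} = \left(-8 - 21\right)^{2} = \left(-29\right)^{2} = 841$)
$G = 841$
$\left(G + 1 \left(-8\right)\right) \left(3914 - 1116\right) = \left(841 + 1 \left(-8\right)\right) \left(3914 - 1116\right) = \left(841 - 8\right) 2798 = 833 \cdot 2798 = 2330734$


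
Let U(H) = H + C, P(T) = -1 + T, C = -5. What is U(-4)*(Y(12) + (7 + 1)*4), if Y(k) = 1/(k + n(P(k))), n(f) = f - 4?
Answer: -5481/19 ≈ -288.47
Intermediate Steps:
U(H) = -5 + H (U(H) = H - 5 = -5 + H)
n(f) = -4 + f
Y(k) = 1/(-5 + 2*k) (Y(k) = 1/(k + (-4 + (-1 + k))) = 1/(k + (-5 + k)) = 1/(-5 + 2*k))
U(-4)*(Y(12) + (7 + 1)*4) = (-5 - 4)*(1/(-5 + 2*12) + (7 + 1)*4) = -9*(1/(-5 + 24) + 8*4) = -9*(1/19 + 32) = -9*609/19 = -5481/19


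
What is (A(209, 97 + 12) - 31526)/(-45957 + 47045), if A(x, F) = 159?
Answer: -31367/1088 ≈ -28.830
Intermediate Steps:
(A(209, 97 + 12) - 31526)/(-45957 + 47045) = (159 - 31526)/(-45957 + 47045) = -31367/1088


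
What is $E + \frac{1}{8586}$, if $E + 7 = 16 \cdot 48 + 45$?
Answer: $\frac{6920317}{8586} \approx 806.0$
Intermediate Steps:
$E = 806$ ($E = -7 + \left(16 \cdot 48 + 45\right) = -7 + \left(768 + 45\right) = -7 + 813 = 806$)
$E + \frac{1}{8586} = 806 + \frac{1}{8586} = \frac{6920317}{8586}$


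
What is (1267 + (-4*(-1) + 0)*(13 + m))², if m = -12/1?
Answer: 1615441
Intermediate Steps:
m = -12 (m = -12*1 = -12)
(1267 + (-4*(-1) + 0)*(13 + m))² = (1267 + (-4*(-1) + 0)*(13 - 12))² = (1267 + (4 + 0)*1)² = (1267 + 4*1)² = (1267 + 4)² = 1271² = 1615441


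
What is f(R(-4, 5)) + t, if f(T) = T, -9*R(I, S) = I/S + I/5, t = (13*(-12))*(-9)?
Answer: 63188/45 ≈ 1404.2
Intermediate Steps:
t = 1404 (t = -156*(-9) = 1404)
R(I, S) = -I/45 - I/(9*S) (R(I, S) = -(I/S + I/5)/9 = -(I/5 + I/S)/9 = -I/45 - I/(9*S))
f(R(-4, 5)) + t = -1/45*(-4)*(5 + 5)/5 + 1404 = -1/45*(-4)*⅕*10 + 1404 = 8/45 + 1404 = 63188/45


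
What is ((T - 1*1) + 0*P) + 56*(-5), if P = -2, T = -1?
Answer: -282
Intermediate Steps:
((T - 1*1) + 0*P) + 56*(-5) = ((-1 - 1*1) + 0*(-2)) + 56*(-5) = ((-1 - 1) + 0) - 280 = (-2 + 0) - 280 = -2 - 280 = -282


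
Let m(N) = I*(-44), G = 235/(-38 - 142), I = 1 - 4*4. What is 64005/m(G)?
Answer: 4267/44 ≈ 96.977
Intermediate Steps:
I = -15 (I = 1 - 16 = -15)
G = -47/36 (G = 235/(-180) = 235*(-1/180) = -47/36 ≈ -1.3056)
m(N) = 660 (m(N) = -15*(-44) = 660)
64005/m(G) = 64005/660 = 64005*(1/660) = 4267/44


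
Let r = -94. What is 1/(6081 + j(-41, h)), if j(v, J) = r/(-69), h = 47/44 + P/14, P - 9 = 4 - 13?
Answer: 69/419683 ≈ 0.00016441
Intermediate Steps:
P = 0 (P = 9 + (4 - 13) = 9 - 9 = 0)
h = 47/44 (h = 47/44 + 0/14 = 47*(1/44) + 0*(1/14) = 47/44 + 0 = 47/44 ≈ 1.0682)
j(v, J) = 94/69 (j(v, J) = -94/(-69) = -94*(-1/69) = 94/69)
1/(6081 + j(-41, h)) = 1/(6081 + 94/69) = 1/(419683/69) = 69/419683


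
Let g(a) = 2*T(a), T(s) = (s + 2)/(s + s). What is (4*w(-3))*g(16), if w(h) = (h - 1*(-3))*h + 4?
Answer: 18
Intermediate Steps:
T(s) = (2 + s)/(2*s) (T(s) = (2 + s)/((2*s)) = (2 + s)*(1/(2*s)) = (2 + s)/(2*s))
g(a) = (2 + a)/a (g(a) = 2*((2 + a)/(2*a)) = (2 + a)/a)
w(h) = 4 + h*(3 + h) (w(h) = (h + 3)*h + 4 = (3 + h)*h + 4 = h*(3 + h) + 4 = 4 + h*(3 + h))
(4*w(-3))*g(16) = (4*(4 + (-3)² + 3*(-3)))*((2 + 16)/16) = (4*(4 + 9 - 9))*((1/16)*18) = (4*4)*(9/8) = 16*(9/8) = 18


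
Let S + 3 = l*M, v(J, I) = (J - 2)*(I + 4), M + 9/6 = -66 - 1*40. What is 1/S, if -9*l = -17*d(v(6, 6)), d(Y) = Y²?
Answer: -9/2924027 ≈ -3.0779e-6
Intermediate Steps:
M = -215/2 (M = -3/2 + (-66 - 1*40) = -3/2 + (-66 - 40) = -3/2 - 106 = -215/2 ≈ -107.50)
v(J, I) = (-2 + J)*(4 + I)
l = 27200/9 (l = -(-17)*(-8 - 2*6 + 4*6 + 6*6)²/9 = -(-17)*(-8 - 12 + 24 + 36)²/9 = -(-17)*40²/9 = -(-17)*1600/9 = -⅑*(-27200) = 27200/9 ≈ 3022.2)
S = -2924027/9 (S = -3 + (27200/9)*(-215/2) = -3 - 2924000/9 = -2924027/9 ≈ -3.2489e+5)
1/S = 1/(-2924027/9) = -9/2924027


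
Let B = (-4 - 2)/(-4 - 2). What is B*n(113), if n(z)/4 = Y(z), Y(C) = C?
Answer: 452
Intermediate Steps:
n(z) = 4*z
B = 1 (B = -6/(-6) = -6*(-⅙) = 1)
B*n(113) = 1*(4*113) = 1*452 = 452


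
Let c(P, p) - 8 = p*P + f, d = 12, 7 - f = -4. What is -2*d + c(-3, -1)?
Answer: -2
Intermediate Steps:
f = 11 (f = 7 - 1*(-4) = 7 + 4 = 11)
c(P, p) = 19 + P*p (c(P, p) = 8 + (p*P + 11) = 8 + (P*p + 11) = 8 + (11 + P*p) = 19 + P*p)
-2*d + c(-3, -1) = -2*12 + (19 - 3*(-1)) = -24 + (19 + 3) = -24 + 22 = -2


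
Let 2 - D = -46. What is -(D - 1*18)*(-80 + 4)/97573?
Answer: 2280/97573 ≈ 0.023367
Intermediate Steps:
D = 48 (D = 2 - 1*(-46) = 2 + 46 = 48)
-(D - 1*18)*(-80 + 4)/97573 = -(48 - 1*18)*(-80 + 4)/97573 = -(48 - 18)*(-76)/97573 = -30*(-76)/97573 = -(-2280)/97573 = -1*(-2280/97573) = 2280/97573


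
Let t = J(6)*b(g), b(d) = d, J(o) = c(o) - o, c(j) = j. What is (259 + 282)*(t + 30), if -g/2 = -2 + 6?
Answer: 16230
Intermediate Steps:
J(o) = 0 (J(o) = o - o = 0)
g = -8 (g = -2*(-2 + 6) = -2*4 = -8)
t = 0 (t = 0*(-8) = 0)
(259 + 282)*(t + 30) = (259 + 282)*(0 + 30) = 541*30 = 16230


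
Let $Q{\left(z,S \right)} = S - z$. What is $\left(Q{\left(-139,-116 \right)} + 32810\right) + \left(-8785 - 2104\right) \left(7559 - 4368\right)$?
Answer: $-34713966$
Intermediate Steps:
$\left(Q{\left(-139,-116 \right)} + 32810\right) + \left(-8785 - 2104\right) \left(7559 - 4368\right) = \left(\left(-116 - -139\right) + 32810\right) + \left(-8785 - 2104\right) \left(7559 - 4368\right) = \left(\left(-116 + 139\right) + 32810\right) - 34746799 = \left(23 + 32810\right) - 34746799 = 32833 - 34746799 = -34713966$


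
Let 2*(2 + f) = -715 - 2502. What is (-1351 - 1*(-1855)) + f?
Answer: -2213/2 ≈ -1106.5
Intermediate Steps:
f = -3221/2 (f = -2 + (-715 - 2502)/2 = -2 + (½)*(-3217) = -2 - 3217/2 = -3221/2 ≈ -1610.5)
(-1351 - 1*(-1855)) + f = (-1351 - 1*(-1855)) - 3221/2 = (-1351 + 1855) - 3221/2 = 504 - 3221/2 = -2213/2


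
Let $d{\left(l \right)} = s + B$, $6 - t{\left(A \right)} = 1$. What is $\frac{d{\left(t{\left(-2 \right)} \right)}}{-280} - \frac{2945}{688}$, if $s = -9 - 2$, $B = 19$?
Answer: $- \frac{103763}{24080} \approx -4.3091$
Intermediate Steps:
$t{\left(A \right)} = 5$ ($t{\left(A \right)} = 6 - 1 = 5$)
$s = -11$
$d{\left(l \right)} = 8$ ($d{\left(l \right)} = -11 + 19 = 8$)
$\frac{d{\left(t{\left(-2 \right)} \right)}}{-280} - \frac{2945}{688} = \frac{8}{-280} - \frac{2945}{688} = 8 \left(- \frac{1}{280}\right) - \frac{2945}{688} = - \frac{1}{35} - \frac{2945}{688} = - \frac{103763}{24080}$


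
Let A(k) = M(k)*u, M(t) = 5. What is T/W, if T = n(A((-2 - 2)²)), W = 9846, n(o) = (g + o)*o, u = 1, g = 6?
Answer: 55/9846 ≈ 0.0055860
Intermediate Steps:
A(k) = 5 (A(k) = 5*1 = 5)
n(o) = o*(6 + o) (n(o) = (6 + o)*o = o*(6 + o))
T = 55 (T = 5*(6 + 5) = 5*11 = 55)
T/W = 55/9846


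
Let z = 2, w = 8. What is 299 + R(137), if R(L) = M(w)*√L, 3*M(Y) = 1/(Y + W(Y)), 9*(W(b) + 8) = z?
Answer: 299 + 3*√137/2 ≈ 316.56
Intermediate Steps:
W(b) = -70/9 (W(b) = -8 + (⅑)*2 = -8 + 2/9 = -70/9)
M(Y) = 1/(3*(-70/9 + Y)) (M(Y) = 1/(3*(Y - 70/9)) = 1/(3*(-70/9 + Y)))
R(L) = 3*√L/2 (R(L) = (3/(-70 + 9*8))*√L = (3/(-70 + 72))*√L = (3/2)*√L = (3*(½))*√L = 3*√L/2)
299 + R(137) = 299 + 3*√137/2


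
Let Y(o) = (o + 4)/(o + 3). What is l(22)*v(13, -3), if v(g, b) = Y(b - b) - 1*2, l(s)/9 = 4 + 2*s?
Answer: -288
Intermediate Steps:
l(s) = 36 + 18*s (l(s) = 9*(4 + 2*s) = 36 + 18*s)
Y(o) = (4 + o)/(3 + o)
v(g, b) = -⅔ (v(g, b) = (4 + (b - b))/(3 + (b - b)) - 1*2 = (4 + 0)/(3 + 0) - 2 = 4/3 - 2 = -⅔)
l(22)*v(13, -3) = (36 + 18*22)*(-⅔) = (36 + 396)*(-⅔) = 432*(-⅔) = -288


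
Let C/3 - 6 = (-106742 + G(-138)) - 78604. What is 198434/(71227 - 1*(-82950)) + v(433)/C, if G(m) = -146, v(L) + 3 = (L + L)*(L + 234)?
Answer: 3052088887/12256146438 ≈ 0.24903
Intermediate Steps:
v(L) = -3 + 2*L*(234 + L) (v(L) = -3 + (L + L)*(L + 234) = -3 + (2*L)*(234 + L) = -3 + 2*L*(234 + L))
C = -556458 (C = 18 + 3*((-106742 - 146) - 78604) = 18 + 3*(-106888 - 78604) = 18 + 3*(-185492) = 18 - 556476 = -556458)
198434/(71227 - 1*(-82950)) + v(433)/C = 198434/(71227 - 1*(-82950)) + (-3 + 2*433² + 468*433)/(-556458) = 198434/(71227 + 82950) + (-3 + 2*187489 + 202644)*(-1/556458) = 198434/154177 + (-3 + 374978 + 202644)*(-1/556458) = 198434*(1/154177) + 577619*(-1/556458) = 198434/154177 - 82517/79494 = 3052088887/12256146438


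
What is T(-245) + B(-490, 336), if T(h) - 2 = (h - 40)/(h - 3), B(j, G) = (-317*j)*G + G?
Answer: 12943422349/248 ≈ 5.2191e+7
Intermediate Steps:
B(j, G) = G - 317*G*j (B(j, G) = -317*G*j + G = G - 317*G*j)
T(h) = 2 + (-40 + h)/(-3 + h) (T(h) = 2 + (h - 40)/(h - 3) = 2 + (-40 + h)/(-3 + h))
T(-245) + B(-490, 336) = (-46 + 3*(-245))/(-3 - 245) + 336*(1 - 317*(-490)) = (-46 - 735)/(-248) + 336*(1 + 155330) = -1/248*(-781) + 336*155331 = 781/248 + 52191216 = 12943422349/248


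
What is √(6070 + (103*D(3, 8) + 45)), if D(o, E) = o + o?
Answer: √6733 ≈ 82.055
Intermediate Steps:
D(o, E) = 2*o
√(6070 + (103*D(3, 8) + 45)) = √(6070 + (103*(2*3) + 45)) = √(6070 + (103*6 + 45)) = √(6070 + (618 + 45)) = √(6070 + 663) = √6733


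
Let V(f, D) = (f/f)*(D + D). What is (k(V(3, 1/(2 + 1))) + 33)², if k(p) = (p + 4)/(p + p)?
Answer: 5329/4 ≈ 1332.3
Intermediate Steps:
V(f, D) = 2*D (V(f, D) = 1*(2*D) = 2*D)
k(p) = (4 + p)/(2*p) (k(p) = (4 + p)/((2*p)) = (4 + p)*(1/(2*p)) = (4 + p)/(2*p))
(k(V(3, 1/(2 + 1))) + 33)² = ((4 + 2/(2 + 1))/(2*((2/(2 + 1)))) + 33)² = ((4 + 2/3)/(2*((2/3))) + 33)² = ((4 + 2*(⅓))/(2*((2*(⅓)))) + 33)² = ((4 + ⅔)/(2*(⅔)) + 33)² = ((½)*(3/2)*(14/3) + 33)² = (7/2 + 33)² = (73/2)² = 5329/4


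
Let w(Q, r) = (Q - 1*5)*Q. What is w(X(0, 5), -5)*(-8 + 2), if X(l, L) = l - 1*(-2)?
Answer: 36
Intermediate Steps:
X(l, L) = 2 + l (X(l, L) = l + 2 = 2 + l)
w(Q, r) = Q*(-5 + Q) (w(Q, r) = (Q - 5)*Q = (-5 + Q)*Q = Q*(-5 + Q))
w(X(0, 5), -5)*(-8 + 2) = ((2 + 0)*(-5 + (2 + 0)))*(-8 + 2) = (2*(-5 + 2))*(-6) = (2*(-3))*(-6) = -6*(-6) = 36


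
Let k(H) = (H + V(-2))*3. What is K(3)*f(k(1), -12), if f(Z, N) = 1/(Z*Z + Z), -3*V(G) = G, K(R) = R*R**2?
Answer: 9/10 ≈ 0.90000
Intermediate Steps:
K(R) = R**3
V(G) = -G/3
k(H) = 2 + 3*H (k(H) = (H - 1/3*(-2))*3 = (H + 2/3)*3 = (2/3 + H)*3 = 2 + 3*H)
f(Z, N) = 1/(Z + Z**2) (f(Z, N) = 1/(Z**2 + Z) = 1/(Z + Z**2))
K(3)*f(k(1), -12) = 3**3*(1/((2 + 3*1)*(1 + (2 + 3*1)))) = 27*(1/((2 + 3)*(1 + (2 + 3)))) = 27*(1/(5*(1 + 5))) = 27*((1/5)/6) = 27*((1/5)*(1/6)) = 27*(1/30) = 9/10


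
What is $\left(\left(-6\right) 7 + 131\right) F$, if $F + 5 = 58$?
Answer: $4717$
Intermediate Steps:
$F = 53$ ($F = -5 + 58 = 53$)
$\left(\left(-6\right) 7 + 131\right) F = \left(\left(-6\right) 7 + 131\right) 53 = \left(-42 + 131\right) 53 = 89 \cdot 53 = 4717$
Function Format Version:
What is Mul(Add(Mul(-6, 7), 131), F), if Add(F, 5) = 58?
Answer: 4717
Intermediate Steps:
F = 53 (F = Add(-5, 58) = 53)
Mul(Add(Mul(-6, 7), 131), F) = Mul(Add(Mul(-6, 7), 131), 53) = Mul(Add(-42, 131), 53) = Mul(89, 53) = 4717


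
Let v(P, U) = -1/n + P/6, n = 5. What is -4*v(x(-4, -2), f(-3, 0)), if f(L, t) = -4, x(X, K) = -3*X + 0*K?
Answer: -36/5 ≈ -7.2000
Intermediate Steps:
x(X, K) = -3*X (x(X, K) = -3*X + 0 = -3*X)
v(P, U) = -⅕ + P/6 (v(P, U) = -1/5 + P/6 = -1*⅕ + P*(⅙) = -⅕ + P/6)
-4*v(x(-4, -2), f(-3, 0)) = -4*(-⅕ + (-3*(-4))/6) = -4*(-⅕ + (⅙)*12) = -4*(-⅕ + 2) = -4*9/5 = -36/5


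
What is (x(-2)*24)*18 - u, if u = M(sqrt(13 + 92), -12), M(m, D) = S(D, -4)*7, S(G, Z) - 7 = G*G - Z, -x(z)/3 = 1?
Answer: -2381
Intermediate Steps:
x(z) = -3 (x(z) = -3*1 = -3)
S(G, Z) = 7 + G**2 - Z (S(G, Z) = 7 + (G*G - Z) = 7 + (G**2 - Z) = 7 + G**2 - Z)
M(m, D) = 77 + 7*D**2 (M(m, D) = (7 + D**2 - 1*(-4))*7 = (7 + D**2 + 4)*7 = (11 + D**2)*7 = 77 + 7*D**2)
u = 1085 (u = 77 + 7*(-12)**2 = 77 + 7*144 = 77 + 1008 = 1085)
(x(-2)*24)*18 - u = -3*24*18 - 1*1085 = -72*18 - 1085 = -1296 - 1085 = -2381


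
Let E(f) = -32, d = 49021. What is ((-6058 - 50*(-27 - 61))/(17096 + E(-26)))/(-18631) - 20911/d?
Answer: -3323965481003/7792363061532 ≈ -0.42657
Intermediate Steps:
((-6058 - 50*(-27 - 61))/(17096 + E(-26)))/(-18631) - 20911/d = ((-6058 - 50*(-27 - 61))/(17096 - 32))/(-18631) - 20911/49021 = ((-6058 - 50*(-88))/17064)*(-1/18631) - 20911*1/49021 = ((-6058 + 4400)*(1/17064))*(-1/18631) - 20911/49021 = -1658*1/17064*(-1/18631) - 20911/49021 = -829/8532*(-1/18631) - 20911/49021 = 829/158959692 - 20911/49021 = -3323965481003/7792363061532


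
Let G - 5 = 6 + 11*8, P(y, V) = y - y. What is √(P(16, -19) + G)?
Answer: 3*√11 ≈ 9.9499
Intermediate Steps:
P(y, V) = 0
G = 99 (G = 5 + (6 + 11*8) = 5 + (6 + 88) = 5 + 94 = 99)
√(P(16, -19) + G) = √(0 + 99) = √99 = 3*√11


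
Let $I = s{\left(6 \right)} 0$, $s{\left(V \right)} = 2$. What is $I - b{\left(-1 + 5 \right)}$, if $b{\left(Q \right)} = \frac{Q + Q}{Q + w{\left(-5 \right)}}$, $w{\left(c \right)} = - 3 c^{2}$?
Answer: $\frac{8}{71} \approx 0.11268$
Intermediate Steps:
$I = 0$ ($I = 2 \cdot 0 = 0$)
$b{\left(Q \right)} = \frac{2 Q}{-75 + Q}$ ($b{\left(Q \right)} = \frac{Q + Q}{Q - 3 \left(-5\right)^{2}} = \frac{2 Q}{Q - 75} = \frac{2 Q}{-75 + Q}$)
$I - b{\left(-1 + 5 \right)} = 0 - \frac{2 \left(-1 + 5\right)}{-75 + \left(-1 + 5\right)} = 0 - 2 \cdot 4 \frac{1}{-75 + 4} = 0 - 2 \cdot 4 \frac{1}{-71} = 0 - 2 \cdot 4 \left(- \frac{1}{71}\right) = 0 - - \frac{8}{71} = 0 + \frac{8}{71} = \frac{8}{71}$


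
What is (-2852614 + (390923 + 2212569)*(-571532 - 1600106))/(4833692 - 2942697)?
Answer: -1130769002502/378199 ≈ -2.9899e+6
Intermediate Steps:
(-2852614 + (390923 + 2212569)*(-571532 - 1600106))/(4833692 - 2942697) = (-2852614 + 2603492*(-2171638))/1890995 = (-2852614 - 5653842159896)*(1/1890995) = -5653845012510*1/1890995 = -1130769002502/378199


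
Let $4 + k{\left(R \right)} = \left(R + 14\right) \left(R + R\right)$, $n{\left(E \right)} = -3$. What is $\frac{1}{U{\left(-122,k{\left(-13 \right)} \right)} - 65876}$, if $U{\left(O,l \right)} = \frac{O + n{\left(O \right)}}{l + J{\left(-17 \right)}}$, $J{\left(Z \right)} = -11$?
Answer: $- \frac{41}{2700791} \approx -1.5181 \cdot 10^{-5}$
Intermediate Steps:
$k{\left(R \right)} = -4 + 2 R \left(14 + R\right)$ ($k{\left(R \right)} = -4 + \left(R + 14\right) \left(R + R\right) = -4 + \left(14 + R\right) 2 R = -4 + 2 R \left(14 + R\right)$)
$U{\left(O,l \right)} = \frac{-3 + O}{-11 + l}$ ($U{\left(O,l \right)} = \frac{O - 3}{l - 11} = \frac{-3 + O}{-11 + l}$)
$\frac{1}{U{\left(-122,k{\left(-13 \right)} \right)} - 65876} = \frac{1}{\frac{-3 - 122}{-11 + \left(-4 + 2 \left(-13\right)^{2} + 28 \left(-13\right)\right)} - 65876} = \frac{1}{\frac{1}{-11 - 30} \left(-125\right) - 65876} = \frac{1}{\frac{1}{-41} \left(-125\right) - 65876} = \frac{1}{\left(- \frac{1}{41}\right) \left(-125\right) - 65876} = \frac{1}{\frac{125}{41} - 65876} = \frac{1}{- \frac{2700791}{41}} = - \frac{41}{2700791}$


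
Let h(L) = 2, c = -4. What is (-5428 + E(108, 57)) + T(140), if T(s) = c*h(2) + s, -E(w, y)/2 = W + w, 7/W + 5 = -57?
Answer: -170865/31 ≈ -5511.8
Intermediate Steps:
W = -7/62 (W = 7/(-5 - 57) = 7/(-62) = 7*(-1/62) = -7/62 ≈ -0.11290)
E(w, y) = 7/31 - 2*w (E(w, y) = -2*(-7/62 + w) = 7/31 - 2*w)
T(s) = -8 + s (T(s) = -4*2 + s = -8 + s)
(-5428 + E(108, 57)) + T(140) = (-5428 + (7/31 - 2*108)) + (-8 + 140) = (-5428 + (7/31 - 216)) + 132 = (-5428 - 6689/31) + 132 = -174957/31 + 132 = -170865/31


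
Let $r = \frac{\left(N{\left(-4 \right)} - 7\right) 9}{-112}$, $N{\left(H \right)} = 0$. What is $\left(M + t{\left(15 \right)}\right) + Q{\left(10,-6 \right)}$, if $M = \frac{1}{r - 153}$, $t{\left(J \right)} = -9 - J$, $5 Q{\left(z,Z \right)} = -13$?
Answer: $- \frac{324467}{12195} \approx -26.607$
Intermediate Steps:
$Q{\left(z,Z \right)} = - \frac{13}{5}$ ($Q{\left(z,Z \right)} = \frac{1}{5} \left(-13\right) = - \frac{13}{5}$)
$r = \frac{9}{16}$ ($r = \frac{\left(0 - 7\right) 9}{-112} = \left(-7\right) 9 \left(- \frac{1}{112}\right) = \left(-63\right) \left(- \frac{1}{112}\right) = \frac{9}{16} \approx 0.5625$)
$M = - \frac{16}{2439}$ ($M = \frac{1}{\frac{9}{16} - 153} = \frac{1}{- \frac{2439}{16}} = - \frac{16}{2439} \approx -0.0065601$)
$\left(M + t{\left(15 \right)}\right) + Q{\left(10,-6 \right)} = \left(- \frac{16}{2439} - 24\right) - \frac{13}{5} = - \frac{58552}{2439} - \frac{13}{5} = - \frac{324467}{12195}$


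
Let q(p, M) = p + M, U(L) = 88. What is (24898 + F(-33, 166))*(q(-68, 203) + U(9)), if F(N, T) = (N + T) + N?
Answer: 5574554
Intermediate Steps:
F(N, T) = T + 2*N
q(p, M) = M + p
(24898 + F(-33, 166))*(q(-68, 203) + U(9)) = (24898 + (166 + 2*(-33)))*((203 - 68) + 88) = (24898 + (166 - 66))*(135 + 88) = (24898 + 100)*223 = 24998*223 = 5574554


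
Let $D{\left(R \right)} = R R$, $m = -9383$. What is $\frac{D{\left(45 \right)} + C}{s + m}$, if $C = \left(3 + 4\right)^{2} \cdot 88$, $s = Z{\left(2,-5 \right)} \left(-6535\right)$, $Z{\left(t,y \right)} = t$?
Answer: $- \frac{6337}{22453} \approx -0.28223$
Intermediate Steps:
$s = -13070$ ($s = 2 \left(-6535\right) = -13070$)
$C = 4312$ ($C = 7^{2} \cdot 88 = 49 \cdot 88 = 4312$)
$D{\left(R \right)} = R^{2}$
$\frac{D{\left(45 \right)} + C}{s + m} = \frac{45^{2} + 4312}{-13070 - 9383} = \frac{2025 + 4312}{-22453} = 6337 \left(- \frac{1}{22453}\right) = - \frac{6337}{22453}$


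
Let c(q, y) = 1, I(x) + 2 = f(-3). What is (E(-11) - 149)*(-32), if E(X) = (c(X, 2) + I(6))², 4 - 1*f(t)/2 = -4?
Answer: -2432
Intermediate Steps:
f(t) = 16 (f(t) = 8 - 2*(-4) = 8 + 8 = 16)
I(x) = 14 (I(x) = -2 + 16 = 14)
E(X) = 225 (E(X) = (1 + 14)² = 15² = 225)
(E(-11) - 149)*(-32) = (225 - 149)*(-32) = 76*(-32) = -2432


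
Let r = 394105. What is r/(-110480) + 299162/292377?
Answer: -16435163965/6460362192 ≈ -2.5440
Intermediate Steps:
r/(-110480) + 299162/292377 = 394105/(-110480) + 299162/292377 = 394105*(-1/110480) + 299162*(1/292377) = -78821/22096 + 299162/292377 = -16435163965/6460362192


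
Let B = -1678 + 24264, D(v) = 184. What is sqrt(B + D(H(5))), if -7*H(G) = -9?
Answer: 3*sqrt(2530) ≈ 150.90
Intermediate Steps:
H(G) = 9/7 (H(G) = -1/7*(-9) = 9/7)
B = 22586
sqrt(B + D(H(5))) = sqrt(22586 + 184) = sqrt(22770) = 3*sqrt(2530)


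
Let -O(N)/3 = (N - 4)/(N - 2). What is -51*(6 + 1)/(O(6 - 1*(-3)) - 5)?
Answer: 2499/50 ≈ 49.980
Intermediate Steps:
O(N) = -3*(-4 + N)/(-2 + N) (O(N) = -3*(N - 4)/(N - 2) = -3*(-4 + N)/(-2 + N))
-51*(6 + 1)/(O(6 - 1*(-3)) - 5) = -51*(6 + 1)/(3*(4 - (6 - 1*(-3)))/(-2 + (6 - 1*(-3))) - 5) = -357/(3*(4 - (6 + 3))/(-2 + (6 + 3)) - 5) = -357/(3*(4 - 1*9)/(-2 + 9) - 5) = -357/(3*(4 - 9)/7 - 5) = -357/(3*(⅐)*(-5) - 5) = -357/(-15/7 - 5) = -357/(-50/7) = -357*(-7)/50 = -51*(-49/50) = 2499/50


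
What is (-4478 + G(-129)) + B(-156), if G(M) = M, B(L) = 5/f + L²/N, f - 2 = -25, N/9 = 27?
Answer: -2798890/621 ≈ -4507.1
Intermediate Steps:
N = 243 (N = 9*27 = 243)
f = -23 (f = 2 - 25 = -23)
B(L) = -5/23 + L²/243 (B(L) = 5/(-23) + L²/243 = 5*(-1/23) + L²*(1/243) = -5/23 + L²/243)
(-4478 + G(-129)) + B(-156) = (-4478 - 129) + (-5/23 + (1/243)*(-156)²) = -4607 + (-5/23 + (1/243)*24336) = -4607 + (-5/23 + 2704/27) = -4607 + 62057/621 = -2798890/621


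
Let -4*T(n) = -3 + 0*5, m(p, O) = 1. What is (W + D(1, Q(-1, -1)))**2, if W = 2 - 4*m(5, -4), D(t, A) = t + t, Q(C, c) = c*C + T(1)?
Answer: 0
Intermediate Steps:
T(n) = 3/4 (T(n) = -(-3 + 0*5)/4 = -(-3 + 0)/4 = -1/4*(-3) = 3/4)
Q(C, c) = 3/4 + C*c (Q(C, c) = c*C + 3/4 = C*c + 3/4 = 3/4 + C*c)
D(t, A) = 2*t
W = -2 (W = 2 - 4*1 = 2 - 4 = -2)
(W + D(1, Q(-1, -1)))**2 = (-2 + 2*1)**2 = (-2 + 2)**2 = 0**2 = 0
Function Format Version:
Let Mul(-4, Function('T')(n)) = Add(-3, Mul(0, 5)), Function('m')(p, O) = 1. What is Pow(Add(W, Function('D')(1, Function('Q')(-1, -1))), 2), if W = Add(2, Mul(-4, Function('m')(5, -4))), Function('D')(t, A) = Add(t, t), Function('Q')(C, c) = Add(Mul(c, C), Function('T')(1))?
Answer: 0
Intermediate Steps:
Function('T')(n) = Rational(3, 4) (Function('T')(n) = Mul(Rational(-1, 4), Add(-3, Mul(0, 5))) = Mul(Rational(-1, 4), Add(-3, 0)) = Mul(Rational(-1, 4), -3) = Rational(3, 4))
Function('Q')(C, c) = Add(Rational(3, 4), Mul(C, c)) (Function('Q')(C, c) = Add(Mul(c, C), Rational(3, 4)) = Add(Mul(C, c), Rational(3, 4)) = Add(Rational(3, 4), Mul(C, c)))
Function('D')(t, A) = Mul(2, t)
W = -2 (W = Add(2, Mul(-4, 1)) = Add(2, -4) = -2)
Pow(Add(W, Function('D')(1, Function('Q')(-1, -1))), 2) = Pow(Add(-2, Mul(2, 1)), 2) = Pow(Add(-2, 2), 2) = Pow(0, 2) = 0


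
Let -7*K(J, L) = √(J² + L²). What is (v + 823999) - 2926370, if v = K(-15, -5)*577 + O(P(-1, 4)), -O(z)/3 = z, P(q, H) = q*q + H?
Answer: -2102386 - 2885*√10/7 ≈ -2.1037e+6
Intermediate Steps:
P(q, H) = H + q² (P(q, H) = q² + H = H + q²)
O(z) = -3*z
K(J, L) = -√(J² + L²)/7
v = -15 - 2885*√10/7 (v = -√((-15)² + (-5)²)/7*577 - 3*(4 + (-1)²) = -√(225 + 25)/7*577 - 3*(4 + 1) = -5*√10/7*577 - 3*5 = -5*√10/7*577 - 15 = -2885*√10/7 - 15 = -15 - 2885*√10/7 ≈ -1318.3)
(v + 823999) - 2926370 = ((-15 - 2885*√10/7) + 823999) - 2926370 = (823984 - 2885*√10/7) - 2926370 = -2102386 - 2885*√10/7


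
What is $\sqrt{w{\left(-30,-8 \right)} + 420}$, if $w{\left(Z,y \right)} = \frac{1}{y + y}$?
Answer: $\frac{\sqrt{6719}}{4} \approx 20.492$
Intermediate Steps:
$w{\left(Z,y \right)} = \frac{1}{2 y}$
$\sqrt{w{\left(-30,-8 \right)} + 420} = \sqrt{\frac{1}{2 \left(-8\right)} + 420} = \sqrt{\frac{1}{2} \left(- \frac{1}{8}\right) + 420} = \sqrt{- \frac{1}{16} + 420} = \sqrt{\frac{6719}{16}} = \frac{\sqrt{6719}}{4}$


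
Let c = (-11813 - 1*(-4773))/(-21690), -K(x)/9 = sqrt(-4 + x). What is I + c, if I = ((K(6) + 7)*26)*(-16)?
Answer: -6315424/2169 + 3744*sqrt(2) ≈ 2383.1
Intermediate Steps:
K(x) = -9*sqrt(-4 + x)
c = 704/2169 (c = (-11813 + 4773)*(-1/21690) = -7040*(-1/21690) = 704/2169 ≈ 0.32457)
I = -2912 + 3744*sqrt(2) (I = ((-9*sqrt(-4 + 6) + 7)*26)*(-16) = ((-9*sqrt(2) + 7)*26)*(-16) = ((7 - 9*sqrt(2))*26)*(-16) = (182 - 234*sqrt(2))*(-16) = -2912 + 3744*sqrt(2) ≈ 2382.8)
I + c = (-2912 + 3744*sqrt(2)) + 704/2169 = -6315424/2169 + 3744*sqrt(2)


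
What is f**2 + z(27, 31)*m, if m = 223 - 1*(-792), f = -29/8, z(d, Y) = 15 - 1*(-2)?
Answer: 1105161/64 ≈ 17268.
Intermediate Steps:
z(d, Y) = 17 (z(d, Y) = 15 + 2 = 17)
f = -29/8 (f = -29*1/8 = -29/8 ≈ -3.6250)
m = 1015 (m = 223 + 792 = 1015)
f**2 + z(27, 31)*m = (-29/8)**2 + 17*1015 = 841/64 + 17255 = 1105161/64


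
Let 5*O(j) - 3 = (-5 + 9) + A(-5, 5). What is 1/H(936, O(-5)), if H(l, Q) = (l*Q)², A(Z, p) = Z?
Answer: 25/3504384 ≈ 7.1339e-6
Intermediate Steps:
O(j) = ⅖ (O(j) = ⅗ + ((-5 + 9) - 5)/5 = ⅗ + (4 - 5)/5 = ⅗ + (⅕)*(-1) = ⅗ - ⅕ = ⅖)
H(l, Q) = Q²*l² (H(l, Q) = (Q*l)² = Q²*l²)
1/H(936, O(-5)) = 1/((⅖)²*936²) = 1/((4/25)*876096) = 1/(3504384/25) = 25/3504384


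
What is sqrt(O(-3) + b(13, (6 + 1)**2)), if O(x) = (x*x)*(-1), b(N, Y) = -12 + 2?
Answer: I*sqrt(19) ≈ 4.3589*I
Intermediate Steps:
b(N, Y) = -10
O(x) = -x**2 (O(x) = x**2*(-1) = -x**2)
sqrt(O(-3) + b(13, (6 + 1)**2)) = sqrt(-1*(-3)**2 - 10) = sqrt(-1*9 - 10) = sqrt(-9 - 10) = sqrt(-19) = I*sqrt(19)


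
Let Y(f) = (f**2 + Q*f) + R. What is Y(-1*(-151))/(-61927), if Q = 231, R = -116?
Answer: -57566/61927 ≈ -0.92958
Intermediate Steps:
Y(f) = -116 + f**2 + 231*f (Y(f) = (f**2 + 231*f) - 116 = -116 + f**2 + 231*f)
Y(-1*(-151))/(-61927) = (-116 + (-1*(-151))**2 + 231*(-1*(-151)))/(-61927) = (-116 + 151**2 + 231*151)*(-1/61927) = (-116 + 22801 + 34881)*(-1/61927) = 57566*(-1/61927) = -57566/61927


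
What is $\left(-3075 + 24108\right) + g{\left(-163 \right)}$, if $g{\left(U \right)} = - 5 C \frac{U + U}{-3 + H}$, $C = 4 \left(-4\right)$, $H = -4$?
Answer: $\frac{173311}{7} \approx 24759.0$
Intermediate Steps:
$C = -16$
$g{\left(U \right)} = - \frac{160 U}{7}$ ($g{\left(U \right)} = \left(-5\right) \left(-16\right) \frac{U + U}{-3 - 4} = 80 \frac{2 U}{-7} = 80 \cdot 2 U \left(- \frac{1}{7}\right) = 80 \left(- \frac{2 U}{7}\right) = - \frac{160 U}{7}$)
$\left(-3075 + 24108\right) + g{\left(-163 \right)} = \left(-3075 + 24108\right) - - \frac{26080}{7} = 21033 + \frac{26080}{7} = \frac{173311}{7}$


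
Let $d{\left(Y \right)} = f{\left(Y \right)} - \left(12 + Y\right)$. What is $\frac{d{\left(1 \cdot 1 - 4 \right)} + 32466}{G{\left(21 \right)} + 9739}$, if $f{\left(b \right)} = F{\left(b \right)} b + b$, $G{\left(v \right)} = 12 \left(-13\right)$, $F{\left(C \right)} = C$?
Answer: $\frac{32463}{9583} \approx 3.3876$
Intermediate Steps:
$G{\left(v \right)} = -156$
$f{\left(b \right)} = b + b^{2}$ ($f{\left(b \right)} = b b + b = b^{2} + b = b + b^{2}$)
$d{\left(Y \right)} = -12 - Y + Y \left(1 + Y\right)$ ($d{\left(Y \right)} = Y \left(1 + Y\right) - \left(12 + Y\right) = -12 - Y + Y \left(1 + Y\right)$)
$\frac{d{\left(1 \cdot 1 - 4 \right)} + 32466}{G{\left(21 \right)} + 9739} = \frac{\left(-12 + \left(1 \cdot 1 - 4\right)^{2}\right) + 32466}{-156 + 9739} = \frac{\left(-12 + \left(1 - 4\right)^{2}\right) + 32466}{9583} = \left(\left(-12 + \left(-3\right)^{2}\right) + 32466\right) \frac{1}{9583} = \left(\left(-12 + 9\right) + 32466\right) \frac{1}{9583} = \left(-3 + 32466\right) \frac{1}{9583} = 32463 \cdot \frac{1}{9583} = \frac{32463}{9583}$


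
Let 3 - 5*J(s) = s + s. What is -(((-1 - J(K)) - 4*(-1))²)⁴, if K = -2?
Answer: -16777216/390625 ≈ -42.950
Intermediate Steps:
J(s) = ⅗ - 2*s/5 (J(s) = ⅗ - (s + s)/5 = ⅗ - 2*s/5)
-(((-1 - J(K)) - 4*(-1))²)⁴ = -(((-1 - (⅗ - ⅖*(-2))) - 4*(-1))²)⁴ = -(((-1 - (⅗ + ⅘)) + 4)²)⁴ = -(((-1 - 1*7/5) + 4)²)⁴ = -(((-1 - 7/5) + 4)²)⁴ = -((-12/5 + 4)²)⁴ = -((8/5)²)⁴ = -(64/25)⁴ = -1*16777216/390625 = -16777216/390625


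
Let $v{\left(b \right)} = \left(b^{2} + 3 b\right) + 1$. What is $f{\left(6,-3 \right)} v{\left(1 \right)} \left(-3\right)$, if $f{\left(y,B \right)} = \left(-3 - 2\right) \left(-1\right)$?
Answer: $-75$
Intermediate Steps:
$f{\left(y,B \right)} = 5$ ($f{\left(y,B \right)} = \left(-5\right) \left(-1\right) = 5$)
$v{\left(b \right)} = 1 + b^{2} + 3 b$
$f{\left(6,-3 \right)} v{\left(1 \right)} \left(-3\right) = 5 \left(1 + 1^{2} + 3 \cdot 1\right) \left(-3\right) = 5 \left(1 + 1 + 3\right) \left(-3\right) = 5 \cdot 5 \left(-3\right) = 25 \left(-3\right) = -75$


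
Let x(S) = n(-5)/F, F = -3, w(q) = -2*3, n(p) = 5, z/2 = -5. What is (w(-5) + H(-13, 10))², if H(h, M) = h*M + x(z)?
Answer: 170569/9 ≈ 18952.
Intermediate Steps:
z = -10 (z = 2*(-5) = -10)
w(q) = -6
x(S) = -5/3 (x(S) = 5/(-3) = 5*(-⅓) = -5/3)
H(h, M) = -5/3 + M*h (H(h, M) = h*M - 5/3 = M*h - 5/3 = -5/3 + M*h)
(w(-5) + H(-13, 10))² = (-6 + (-5/3 + 10*(-13)))² = (-6 + (-5/3 - 130))² = (-6 - 395/3)² = (-413/3)² = 170569/9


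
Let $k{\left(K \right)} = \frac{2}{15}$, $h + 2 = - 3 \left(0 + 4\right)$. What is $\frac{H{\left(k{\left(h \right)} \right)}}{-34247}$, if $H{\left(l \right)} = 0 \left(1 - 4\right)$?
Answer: $0$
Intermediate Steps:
$h = -14$ ($h = -2 - 3 \left(0 + 4\right) = -2 - 12 = -14$)
$k{\left(K \right)} = \frac{2}{15}$ ($k{\left(K \right)} = 2 \cdot \frac{1}{15} = \frac{2}{15}$)
$H{\left(l \right)} = 0$ ($H{\left(l \right)} = 0 \left(-3\right) = 0$)
$\frac{H{\left(k{\left(h \right)} \right)}}{-34247} = \frac{0}{-34247} = 0 \left(- \frac{1}{34247}\right) = 0$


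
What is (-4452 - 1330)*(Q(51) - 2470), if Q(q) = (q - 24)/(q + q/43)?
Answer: 5340177143/374 ≈ 1.4279e+7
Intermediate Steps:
Q(q) = 43*(-24 + q)/(44*q) (Q(q) = (-24 + q)/(q + q*(1/43)) = (-24 + q)/(q + q/43) = (-24 + q)/((44*q/43)) = (-24 + q)*(43/(44*q)) = 43*(-24 + q)/(44*q))
(-4452 - 1330)*(Q(51) - 2470) = (-4452 - 1330)*((43/44)*(-24 + 51)/51 - 2470) = -5782*((43/44)*(1/51)*27 - 2470) = -5782*(387/748 - 2470) = -5782*(-1847173/748) = 5340177143/374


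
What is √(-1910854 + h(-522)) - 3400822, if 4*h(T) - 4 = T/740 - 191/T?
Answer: -3400822 + I*√1980018514221745/32190 ≈ -3.4008e+6 + 1382.3*I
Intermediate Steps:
h(T) = 1 - 191/(4*T) + T/2960 (h(T) = 1 + (T/740 - 191/T)/4 = 1 + (-191/T + T/740)/4 = 1 + (-191/(4*T) + T/2960) = 1 - 191/(4*T) + T/2960)
√(-1910854 + h(-522)) - 3400822 = √(-1910854 + (1/2960)*(-141340 - 522*(2960 - 522))/(-522)) - 3400822 = √(-1910854 + (1/2960)*(-1/522)*(-141340 - 522*2438)) - 3400822 = √(-1910854 + (1/2960)*(-1/522)*(-141340 - 1272636)) - 3400822 = √(-1910854 + (1/2960)*(-1/522)*(-1413976)) - 3400822 = √(-1910854 + 176747/193140) - 3400822 = √(-369062164813/193140) - 3400822 = I*√1980018514221745/32190 - 3400822 = -3400822 + I*√1980018514221745/32190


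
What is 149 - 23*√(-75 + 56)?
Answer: 149 - 23*I*√19 ≈ 149.0 - 100.25*I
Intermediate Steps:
149 - 23*√(-75 + 56) = 149 - 23*I*√19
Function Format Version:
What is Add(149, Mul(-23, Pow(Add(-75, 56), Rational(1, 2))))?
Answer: Add(149, Mul(-23, I, Pow(19, Rational(1, 2)))) ≈ Add(149.00, Mul(-100.25, I))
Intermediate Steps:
Add(149, Mul(-23, Pow(Add(-75, 56), Rational(1, 2)))) = Add(149, Mul(-23, Pow(-19, Rational(1, 2)))) = Add(149, Mul(-23, Mul(I, Pow(19, Rational(1, 2))))) = Add(149, Mul(-23, I, Pow(19, Rational(1, 2))))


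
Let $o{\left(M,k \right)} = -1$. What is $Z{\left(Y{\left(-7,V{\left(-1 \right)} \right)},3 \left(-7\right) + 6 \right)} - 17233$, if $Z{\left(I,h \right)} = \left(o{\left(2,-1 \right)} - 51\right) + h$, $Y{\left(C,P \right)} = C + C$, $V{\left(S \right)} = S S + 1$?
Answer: $-17300$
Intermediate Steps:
$V{\left(S \right)} = 1 + S^{2}$ ($V{\left(S \right)} = S^{2} + 1 = 1 + S^{2}$)
$Y{\left(C,P \right)} = 2 C$
$Z{\left(I,h \right)} = -52 + h$ ($Z{\left(I,h \right)} = \left(-1 - 51\right) + h = -52 + h$)
$Z{\left(Y{\left(-7,V{\left(-1 \right)} \right)},3 \left(-7\right) + 6 \right)} - 17233 = \left(-52 + \left(3 \left(-7\right) + 6\right)\right) - 17233 = \left(-52 + \left(-21 + 6\right)\right) - 17233 = \left(-52 - 15\right) - 17233 = -67 - 17233 = -17300$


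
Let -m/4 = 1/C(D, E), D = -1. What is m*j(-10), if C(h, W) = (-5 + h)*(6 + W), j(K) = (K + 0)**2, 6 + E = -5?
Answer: -40/3 ≈ -13.333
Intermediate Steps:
E = -11 (E = -6 - 5 = -11)
j(K) = K**2
m = -2/15 (m = -4/(-30 - 5*(-11) + 6*(-1) - 11*(-1)) = -4/(-30 + 55 - 6 + 11) = -4/30 = -4*1/30 = -2/15 ≈ -0.13333)
m*j(-10) = -2/15*(-10)**2 = -2/15*100 = -40/3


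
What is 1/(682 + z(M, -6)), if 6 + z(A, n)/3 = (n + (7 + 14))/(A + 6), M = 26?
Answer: 32/21293 ≈ 0.0015028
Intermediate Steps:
z(A, n) = -18 + 3*(21 + n)/(6 + A) (z(A, n) = -18 + 3*((n + (7 + 14))/(A + 6)) = -18 + 3*((n + 21)/(6 + A)) = -18 + 3*((21 + n)/(6 + A)) = -18 + 3*(21 + n)/(6 + A))
1/(682 + z(M, -6)) = 1/(682 + 3*(-15 - 6 - 6*26)/(6 + 26)) = 1/(682 + 3*(-15 - 6 - 156)/32) = 1/(682 + 3*(1/32)*(-177)) = 1/(682 - 531/32) = 1/(21293/32) = 32/21293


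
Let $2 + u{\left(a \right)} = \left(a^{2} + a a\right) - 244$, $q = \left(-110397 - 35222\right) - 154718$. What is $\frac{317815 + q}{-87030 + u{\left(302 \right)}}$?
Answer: $\frac{8739}{47566} \approx 0.18372$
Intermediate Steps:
$q = -300337$ ($q = -145619 - 154718 = -300337$)
$u{\left(a \right)} = -246 + 2 a^{2}$ ($u{\left(a \right)} = -2 - \left(244 - a^{2} - a a\right) = -2 + \left(\left(a^{2} + a^{2}\right) - 244\right) = -2 + \left(2 a^{2} - 244\right) = -2 + \left(-244 + 2 a^{2}\right) = -246 + 2 a^{2}$)
$\frac{317815 + q}{-87030 + u{\left(302 \right)}} = \frac{317815 - 300337}{-87030 - \left(246 - 2 \cdot 302^{2}\right)} = \frac{17478}{-87030 + \left(-246 + 2 \cdot 91204\right)} = \frac{17478}{-87030 + \left(-246 + 182408\right)} = \frac{17478}{-87030 + 182162} = \frac{17478}{95132} = 17478 \cdot \frac{1}{95132} = \frac{8739}{47566}$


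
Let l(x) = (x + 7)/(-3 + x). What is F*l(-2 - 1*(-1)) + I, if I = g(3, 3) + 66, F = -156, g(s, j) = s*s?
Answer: 309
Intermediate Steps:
g(s, j) = s²
l(x) = (7 + x)/(-3 + x)
I = 75 (I = 3² + 66 = 9 + 66 = 75)
F*l(-2 - 1*(-1)) + I = -156*(7 + (-2 - 1*(-1)))/(-3 + (-2 - 1*(-1))) + 75 = -156*(7 + (-2 + 1))/(-3 + (-2 + 1)) + 75 = -156*(7 - 1)/(-3 - 1) + 75 = -156*6/(-4) + 75 = -(-39)*6 + 75 = -156*(-3/2) + 75 = 234 + 75 = 309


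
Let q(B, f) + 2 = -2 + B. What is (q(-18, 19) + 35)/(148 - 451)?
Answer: -13/303 ≈ -0.042904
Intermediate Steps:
q(B, f) = -4 + B (q(B, f) = -2 + (-2 + B) = -4 + B)
(q(-18, 19) + 35)/(148 - 451) = ((-4 - 18) + 35)/(148 - 451) = (-22 + 35)/(-303) = 13*(-1/303) = -13/303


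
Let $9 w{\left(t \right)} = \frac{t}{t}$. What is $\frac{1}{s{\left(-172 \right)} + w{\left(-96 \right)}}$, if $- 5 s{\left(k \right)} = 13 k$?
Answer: $\frac{45}{20129} \approx 0.0022356$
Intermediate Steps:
$w{\left(t \right)} = \frac{1}{9}$ ($w{\left(t \right)} = \frac{t \frac{1}{t}}{9} = \frac{1}{9} \cdot 1 = \frac{1}{9}$)
$s{\left(k \right)} = - \frac{13 k}{5}$
$\frac{1}{s{\left(-172 \right)} + w{\left(-96 \right)}} = \frac{1}{\left(- \frac{13}{5}\right) \left(-172\right) + \frac{1}{9}} = \frac{1}{\frac{2236}{5} + \frac{1}{9}} = \frac{1}{\frac{20129}{45}} = \frac{45}{20129}$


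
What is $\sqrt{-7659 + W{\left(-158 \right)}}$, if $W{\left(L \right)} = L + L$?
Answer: $5 i \sqrt{319} \approx 89.303 i$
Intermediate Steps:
$W{\left(L \right)} = 2 L$
$\sqrt{-7659 + W{\left(-158 \right)}} = \sqrt{-7659 + 2 \left(-158\right)} = \sqrt{-7659 - 316} = \sqrt{-7975} = 5 i \sqrt{319}$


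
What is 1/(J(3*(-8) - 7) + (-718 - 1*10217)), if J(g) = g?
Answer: -1/10966 ≈ -9.1191e-5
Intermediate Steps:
1/(J(3*(-8) - 7) + (-718 - 1*10217)) = 1/((3*(-8) - 7) + (-718 - 1*10217)) = 1/((-24 - 7) + (-718 - 10217)) = 1/(-31 - 10935) = 1/(-10966) = -1/10966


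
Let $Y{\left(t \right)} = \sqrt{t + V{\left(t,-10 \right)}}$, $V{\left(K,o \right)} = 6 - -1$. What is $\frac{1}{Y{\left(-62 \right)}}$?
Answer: $- \frac{i \sqrt{55}}{55} \approx - 0.13484 i$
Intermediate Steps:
$V{\left(K,o \right)} = 7$ ($V{\left(K,o \right)} = 6 + 1 = 7$)
$Y{\left(t \right)} = \sqrt{7 + t}$ ($Y{\left(t \right)} = \sqrt{t + 7} = \sqrt{7 + t}$)
$\frac{1}{Y{\left(-62 \right)}} = \frac{1}{\sqrt{7 - 62}} = \frac{1}{\sqrt{-55}} = \frac{1}{i \sqrt{55}} = - \frac{i \sqrt{55}}{55}$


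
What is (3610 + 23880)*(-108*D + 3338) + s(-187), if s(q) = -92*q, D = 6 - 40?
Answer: 192722104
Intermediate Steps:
D = -34
(3610 + 23880)*(-108*D + 3338) + s(-187) = (3610 + 23880)*(-108*(-34) + 3338) - 92*(-187) = 27490*(3672 + 3338) + 17204 = 27490*7010 + 17204 = 192704900 + 17204 = 192722104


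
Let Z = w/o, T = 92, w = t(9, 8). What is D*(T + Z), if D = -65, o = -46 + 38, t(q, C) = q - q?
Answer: -5980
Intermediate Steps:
t(q, C) = 0
o = -8
w = 0
Z = 0 (Z = 0/(-8) = 0*(-⅛) = 0)
D*(T + Z) = -65*(92 + 0) = -65*92 = -5980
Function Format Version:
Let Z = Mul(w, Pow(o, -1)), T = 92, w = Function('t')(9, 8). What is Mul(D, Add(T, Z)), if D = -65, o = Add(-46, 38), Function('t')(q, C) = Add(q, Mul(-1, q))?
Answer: -5980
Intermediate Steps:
Function('t')(q, C) = 0
o = -8
w = 0
Z = 0 (Z = Mul(0, Pow(-8, -1)) = Mul(0, Rational(-1, 8)) = 0)
Mul(D, Add(T, Z)) = Mul(-65, Add(92, 0)) = Mul(-65, 92) = -5980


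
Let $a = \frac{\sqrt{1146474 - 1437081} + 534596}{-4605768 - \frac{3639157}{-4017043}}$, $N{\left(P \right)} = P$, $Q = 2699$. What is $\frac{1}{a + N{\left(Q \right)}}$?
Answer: $\frac{923849256741557750176739323135}{2493361911836860521034427172290368} + \frac{74321580022642728281 i \sqrt{290607}}{2493361911836860521034427172290368} \approx 0.00037052 + 1.6069 \cdot 10^{-11} i$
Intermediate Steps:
$a = - \frac{2147495119628}{18501564464867} - \frac{4017043 i \sqrt{290607}}{18501564464867}$ ($a = \frac{\sqrt{-290607} + 534596}{-4605768 - - \frac{3639157}{4017043}} = \frac{i \sqrt{290607} + 534596}{-4605768 + \frac{3639157}{4017043}} = \frac{534596 + i \sqrt{290607}}{- \frac{18501564464867}{4017043}} = \left(534596 + i \sqrt{290607}\right) \left(- \frac{4017043}{18501564464867}\right) = - \frac{2147495119628}{18501564464867} - \frac{4017043 i \sqrt{290607}}{18501564464867} \approx -0.11607 - 0.00011704 i$)
$\frac{1}{a + N{\left(Q \right)}} = \frac{1}{\left(- \frac{2147495119628}{18501564464867} - \frac{4017043 i \sqrt{290607}}{18501564464867}\right) + 2699} = \frac{1}{\frac{49933574995556405}{18501564464867} - \frac{4017043 i \sqrt{290607}}{18501564464867}}$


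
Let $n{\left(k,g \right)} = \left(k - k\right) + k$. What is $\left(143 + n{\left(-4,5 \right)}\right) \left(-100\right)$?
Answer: $-13900$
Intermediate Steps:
$n{\left(k,g \right)} = k$ ($n{\left(k,g \right)} = 0 + k = k$)
$\left(143 + n{\left(-4,5 \right)}\right) \left(-100\right) = \left(143 - 4\right) \left(-100\right) = 139 \left(-100\right) = -13900$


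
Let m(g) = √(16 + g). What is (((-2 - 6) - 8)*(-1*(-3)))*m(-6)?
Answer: -48*√10 ≈ -151.79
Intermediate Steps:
(((-2 - 6) - 8)*(-1*(-3)))*m(-6) = (((-2 - 6) - 8)*(-1*(-3)))*√(16 - 6) = ((-8 - 8)*3)*√10 = (-16*3)*√10 = -48*√10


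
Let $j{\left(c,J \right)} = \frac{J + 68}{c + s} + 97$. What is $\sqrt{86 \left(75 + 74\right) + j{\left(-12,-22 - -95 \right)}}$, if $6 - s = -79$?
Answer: $\frac{2 \sqrt{17203253}}{73} \approx 113.64$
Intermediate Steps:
$s = 85$ ($s = 6 - -79 = 6 + 79 = 85$)
$j{\left(c,J \right)} = 97 + \frac{68 + J}{85 + c}$ ($j{\left(c,J \right)} = \frac{J + 68}{c + 85} + 97 = \frac{68 + J}{85 + c} + 97 = 97 + \frac{68 + J}{85 + c}$)
$\sqrt{86 \left(75 + 74\right) + j{\left(-12,-22 - -95 \right)}} = \sqrt{86 \left(75 + 74\right) + \frac{8313 - -73 + 97 \left(-12\right)}{85 - 12}} = \sqrt{86 \cdot 149 + \frac{8313 + \left(-22 + 95\right) - 1164}{73}} = \sqrt{12814 + \frac{8313 + 73 - 1164}{73}} = \sqrt{12814 + \frac{1}{73} \cdot 7222} = \sqrt{12814 + \frac{7222}{73}} = \sqrt{\frac{942644}{73}} = \frac{2 \sqrt{17203253}}{73}$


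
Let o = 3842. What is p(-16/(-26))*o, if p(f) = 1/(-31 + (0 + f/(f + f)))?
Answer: -7684/61 ≈ -125.97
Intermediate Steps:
p(f) = -2/61 (p(f) = 1/(-31 + (0 + f/((2*f)))) = 1/(-31 + (0 + f*(1/(2*f)))) = 1/(-31 + (0 + ½)) = 1/(-31 + ½) = 1/(-61/2) = -2/61)
p(-16/(-26))*o = -2/61*3842 = -7684/61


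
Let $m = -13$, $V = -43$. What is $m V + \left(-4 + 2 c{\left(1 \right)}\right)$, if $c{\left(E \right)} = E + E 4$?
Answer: $565$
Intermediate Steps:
$c{\left(E \right)} = 5 E$ ($c{\left(E \right)} = E + 4 E = 5 E$)
$m V + \left(-4 + 2 c{\left(1 \right)}\right) = \left(-13\right) \left(-43\right) - \left(4 - 2 \cdot 5 \cdot 1\right) = 559 + \left(-4 + 2 \cdot 5\right) = 559 + \left(-4 + 10\right) = 559 + 6 = 565$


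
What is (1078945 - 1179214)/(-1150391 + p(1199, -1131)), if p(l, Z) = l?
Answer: 11141/127688 ≈ 0.087252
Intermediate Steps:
(1078945 - 1179214)/(-1150391 + p(1199, -1131)) = (1078945 - 1179214)/(-1150391 + 1199) = -100269/(-1149192) = -100269*(-1/1149192) = 11141/127688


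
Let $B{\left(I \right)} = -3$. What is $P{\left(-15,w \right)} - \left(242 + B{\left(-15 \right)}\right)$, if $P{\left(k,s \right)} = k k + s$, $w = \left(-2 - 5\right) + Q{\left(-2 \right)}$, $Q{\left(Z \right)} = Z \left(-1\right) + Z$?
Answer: $-21$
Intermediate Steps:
$Q{\left(Z \right)} = 0$ ($Q{\left(Z \right)} = - Z + Z = 0$)
$w = -7$ ($w = \left(-2 - 5\right) + 0 = -7 + 0 = -7$)
$P{\left(k,s \right)} = s + k^{2}$ ($P{\left(k,s \right)} = k^{2} + s = s + k^{2}$)
$P{\left(-15,w \right)} - \left(242 + B{\left(-15 \right)}\right) = \left(-7 + \left(-15\right)^{2}\right) - 239 = \left(-7 + 225\right) + \left(-242 + 3\right) = 218 - 239 = -21$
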